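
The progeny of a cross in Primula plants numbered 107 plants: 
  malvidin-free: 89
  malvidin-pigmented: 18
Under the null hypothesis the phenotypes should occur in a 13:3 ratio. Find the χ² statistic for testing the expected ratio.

0.261

The 13:3 ratio has 16 parts, so with N = 107 the expected counts are:
  malvidin-free: 107 × 13/16 = 86.9375
  malvidin-pigmented: 107 × 3/16 = 20.0625
χ² = Σ (O − E)² / E
  malvidin-free: (89 − 86.9375)² / 86.9375 = 0.0489
  malvidin-pigmented: (18 − 20.0625)² / 20.0625 = 0.2120
χ² = 0.0489 + 0.2120 = 0.2609 ≈ 0.261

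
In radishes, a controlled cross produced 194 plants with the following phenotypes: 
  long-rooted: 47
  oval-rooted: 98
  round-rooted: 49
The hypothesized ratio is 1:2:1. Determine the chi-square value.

Expected counts for N = 194 under a 1:2:1 ratio (total parts = 4):
  long-rooted: 194 × 1/4 = 48.5
  oval-rooted: 194 × 2/4 = 97
  round-rooted: 194 × 1/4 = 48.5
χ² = Σ (O − E)² / E
  long-rooted: (47 − 48.5)² / 48.5 = 0.0464
  oval-rooted: (98 − 97)² / 97 = 0.0103
  round-rooted: (49 − 48.5)² / 48.5 = 0.0052
χ² = 0.0464 + 0.0103 + 0.0052 = 0.0619 ≈ 0.062

0.062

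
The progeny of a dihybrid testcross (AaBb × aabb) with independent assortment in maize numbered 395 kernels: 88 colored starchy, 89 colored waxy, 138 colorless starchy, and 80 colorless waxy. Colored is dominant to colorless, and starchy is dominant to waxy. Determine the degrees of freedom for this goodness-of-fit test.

3

A dihybrid testcross with independent assortment gives a 1:1:1:1 ratio.
A goodness-of-fit test with 4 phenotype classes has df = 4 − 1 = 3.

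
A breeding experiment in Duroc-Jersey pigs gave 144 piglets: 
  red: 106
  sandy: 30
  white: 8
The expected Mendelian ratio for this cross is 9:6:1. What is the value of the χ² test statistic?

Expected counts for N = 144 under a 9:6:1 ratio (total parts = 16):
  red: 144 × 9/16 = 81
  sandy: 144 × 6/16 = 54
  white: 144 × 1/16 = 9
χ² = Σ (O − E)² / E
  red: (106 − 81)² / 81 = 7.7160
  sandy: (30 − 54)² / 54 = 10.6667
  white: (8 − 9)² / 9 = 0.1111
χ² = 7.7160 + 10.6667 + 0.1111 = 18.4938 ≈ 18.494

18.494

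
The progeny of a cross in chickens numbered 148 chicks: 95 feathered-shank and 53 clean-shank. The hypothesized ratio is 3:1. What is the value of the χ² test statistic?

Under the 3:1 hypothesis (Σ ratio = 4, N = 148):
  feathered-shank: 148 × 3/4 = 111
  clean-shank: 148 × 1/4 = 37
χ² = Σ (O − E)² / E
  feathered-shank: (95 − 111)² / 111 = 2.3063
  clean-shank: (53 − 37)² / 37 = 6.9189
χ² = 2.3063 + 6.9189 = 9.2252 ≈ 9.225

9.225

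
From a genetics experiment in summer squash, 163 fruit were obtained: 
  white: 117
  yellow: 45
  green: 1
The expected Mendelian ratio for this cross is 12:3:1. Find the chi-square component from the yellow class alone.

6.820

Expected counts for N = 163 under a 12:3:1 ratio (total parts = 16):
  white: 163 × 12/16 = 122.25
  yellow: 163 × 3/16 = 30.5625
  green: 163 × 1/16 = 10.1875
Contribution of yellow: (45 − 30.5625)² / 30.5625 = 6.8202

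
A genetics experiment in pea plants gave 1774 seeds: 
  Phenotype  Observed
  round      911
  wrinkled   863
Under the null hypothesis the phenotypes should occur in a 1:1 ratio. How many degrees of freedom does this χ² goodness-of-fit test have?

A goodness-of-fit test with 2 phenotype classes has df = 2 − 1 = 1.

1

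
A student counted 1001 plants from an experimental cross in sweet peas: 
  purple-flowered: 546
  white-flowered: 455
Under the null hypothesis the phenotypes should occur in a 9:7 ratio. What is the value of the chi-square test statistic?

1.182

The 9:7 ratio has 16 parts, so with N = 1001 the expected counts are:
  purple-flowered: 1001 × 9/16 = 563.0625
  white-flowered: 1001 × 7/16 = 437.9375
χ² = Σ (O − E)² / E
  purple-flowered: (546 − 563.0625)² / 563.0625 = 0.5170
  white-flowered: (455 − 437.9375)² / 437.9375 = 0.6648
χ² = 0.5170 + 0.6648 = 1.1818 ≈ 1.182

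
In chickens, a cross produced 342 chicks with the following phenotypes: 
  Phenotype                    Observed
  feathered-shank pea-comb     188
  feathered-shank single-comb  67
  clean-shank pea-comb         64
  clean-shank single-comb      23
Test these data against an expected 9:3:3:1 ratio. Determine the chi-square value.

0.352

The 9:3:3:1 ratio has 16 parts, so with N = 342 the expected counts are:
  feathered-shank pea-comb: 342 × 9/16 = 192.375
  feathered-shank single-comb: 342 × 3/16 = 64.125
  clean-shank pea-comb: 342 × 3/16 = 64.125
  clean-shank single-comb: 342 × 1/16 = 21.375
χ² = Σ (O − E)² / E
  feathered-shank pea-comb: (188 − 192.375)² / 192.375 = 0.0995
  feathered-shank single-comb: (67 − 64.125)² / 64.125 = 0.1289
  clean-shank pea-comb: (64 − 64.125)² / 64.125 = 0.0002
  clean-shank single-comb: (23 − 21.375)² / 21.375 = 0.1235
χ² = 0.0995 + 0.1289 + 0.0002 + 0.1235 = 0.3521 ≈ 0.352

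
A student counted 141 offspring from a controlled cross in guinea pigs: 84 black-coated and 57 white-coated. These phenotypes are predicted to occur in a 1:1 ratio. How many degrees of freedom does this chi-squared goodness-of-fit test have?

A goodness-of-fit test with 2 phenotype classes has df = 2 − 1 = 1.

1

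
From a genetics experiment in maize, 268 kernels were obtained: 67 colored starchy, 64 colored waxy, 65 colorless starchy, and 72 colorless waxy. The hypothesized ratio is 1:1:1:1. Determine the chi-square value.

0.567

The 1:1:1:1 ratio has 4 parts, so with N = 268 the expected counts are:
  colored starchy: 268 × 1/4 = 67
  colored waxy: 268 × 1/4 = 67
  colorless starchy: 268 × 1/4 = 67
  colorless waxy: 268 × 1/4 = 67
χ² = Σ (O − E)² / E
  colored starchy: (67 − 67)² / 67 = 0.0000
  colored waxy: (64 − 67)² / 67 = 0.1343
  colorless starchy: (65 − 67)² / 67 = 0.0597
  colorless waxy: (72 − 67)² / 67 = 0.3731
χ² = 0.0000 + 0.1343 + 0.0597 + 0.3731 = 0.5671 ≈ 0.567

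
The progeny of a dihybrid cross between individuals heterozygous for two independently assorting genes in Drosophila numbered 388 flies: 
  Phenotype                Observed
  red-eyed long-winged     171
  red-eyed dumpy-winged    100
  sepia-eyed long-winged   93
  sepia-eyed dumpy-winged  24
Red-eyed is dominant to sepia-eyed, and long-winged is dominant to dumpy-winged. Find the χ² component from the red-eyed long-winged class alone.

10.229

A dihybrid F₂ with independent assortment and complete dominance at both loci gives a 9:3:3:1 phenotypic ratio.
The 9:3:3:1 ratio has 16 parts, so with N = 388 the expected counts are:
  red-eyed long-winged: 388 × 9/16 = 218.25
  red-eyed dumpy-winged: 388 × 3/16 = 72.75
  sepia-eyed long-winged: 388 × 3/16 = 72.75
  sepia-eyed dumpy-winged: 388 × 1/16 = 24.25
Contribution of red-eyed long-winged: (171 − 218.25)² / 218.25 = 10.2294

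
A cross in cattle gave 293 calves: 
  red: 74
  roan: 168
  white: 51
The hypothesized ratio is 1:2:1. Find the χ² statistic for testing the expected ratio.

9.922

Total ratio parts = 4. Expected numbers out of 293:
  red: 293 × 1/4 = 73.25
  roan: 293 × 2/4 = 146.5
  white: 293 × 1/4 = 73.25
χ² = Σ (O − E)² / E
  red: (74 − 73.25)² / 73.25 = 0.0077
  roan: (168 − 146.5)² / 146.5 = 3.1553
  white: (51 − 73.25)² / 73.25 = 6.7585
χ² = 0.0077 + 3.1553 + 6.7585 = 9.9215 ≈ 9.922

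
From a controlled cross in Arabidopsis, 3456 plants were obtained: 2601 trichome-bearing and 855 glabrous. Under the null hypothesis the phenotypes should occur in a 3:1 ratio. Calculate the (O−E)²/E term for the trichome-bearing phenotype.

The 3:1 ratio has 4 parts, so with N = 3456 the expected counts are:
  trichome-bearing: 3456 × 3/4 = 2592
  glabrous: 3456 × 1/4 = 864
Contribution of trichome-bearing: (2601 − 2592)² / 2592 = 0.0312

0.031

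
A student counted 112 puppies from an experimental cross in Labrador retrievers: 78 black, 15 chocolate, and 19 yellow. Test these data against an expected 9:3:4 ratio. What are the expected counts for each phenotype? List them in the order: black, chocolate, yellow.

Under the 9:3:4 hypothesis (Σ ratio = 16, N = 112):
  black: 112 × 9/16 = 63
  chocolate: 112 × 3/16 = 21
  yellow: 112 × 4/16 = 28

63, 21, 28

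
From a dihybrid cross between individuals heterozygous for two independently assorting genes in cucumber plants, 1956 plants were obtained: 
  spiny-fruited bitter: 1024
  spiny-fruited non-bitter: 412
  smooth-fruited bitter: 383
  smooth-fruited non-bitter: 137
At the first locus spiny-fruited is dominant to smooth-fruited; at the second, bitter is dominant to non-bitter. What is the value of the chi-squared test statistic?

A dihybrid F₂ with independent assortment and complete dominance at both loci gives a 9:3:3:1 phenotypic ratio.
Total ratio parts = 16. Expected numbers out of 1956:
  spiny-fruited bitter: 1956 × 9/16 = 1100.25
  spiny-fruited non-bitter: 1956 × 3/16 = 366.75
  smooth-fruited bitter: 1956 × 3/16 = 366.75
  smooth-fruited non-bitter: 1956 × 1/16 = 122.25
χ² = Σ (O − E)² / E
  spiny-fruited bitter: (1024 − 1100.25)² / 1100.25 = 5.2843
  spiny-fruited non-bitter: (412 − 366.75)² / 366.75 = 5.5830
  smooth-fruited bitter: (383 − 366.75)² / 366.75 = 0.7200
  smooth-fruited non-bitter: (137 − 122.25)² / 122.25 = 1.7797
χ² = 5.2843 + 5.5830 + 0.7200 + 1.7797 = 13.367

13.367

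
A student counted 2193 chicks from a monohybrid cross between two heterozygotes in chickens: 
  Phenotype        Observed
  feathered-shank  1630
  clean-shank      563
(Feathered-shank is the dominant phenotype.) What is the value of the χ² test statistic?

0.529

For a monohybrid cross between heterozygotes with complete dominance, the expected phenotypic ratio is 3:1.
Under the 3:1 hypothesis (Σ ratio = 4, N = 2193):
  feathered-shank: 2193 × 3/4 = 1644.75
  clean-shank: 2193 × 1/4 = 548.25
χ² = Σ (O − E)² / E
  feathered-shank: (1630 − 1644.75)² / 1644.75 = 0.1323
  clean-shank: (563 − 548.25)² / 548.25 = 0.3968
χ² = 0.1323 + 0.3968 = 0.5291 ≈ 0.529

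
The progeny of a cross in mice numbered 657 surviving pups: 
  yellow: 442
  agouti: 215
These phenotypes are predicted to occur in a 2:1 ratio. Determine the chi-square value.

0.110

Under the 2:1 hypothesis (Σ ratio = 3, N = 657):
  yellow: 657 × 2/3 = 438
  agouti: 657 × 1/3 = 219
χ² = Σ (O − E)² / E
  yellow: (442 − 438)² / 438 = 0.0365
  agouti: (215 − 219)² / 219 = 0.0731
χ² = 0.0365 + 0.0731 = 0.1096 ≈ 0.110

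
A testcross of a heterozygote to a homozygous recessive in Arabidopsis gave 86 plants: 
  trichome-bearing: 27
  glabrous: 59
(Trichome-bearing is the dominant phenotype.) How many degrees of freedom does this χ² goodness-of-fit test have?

1

A testcross of a heterozygote (Aa × aa) gives a 1:1 phenotypic ratio.
A goodness-of-fit test with 2 phenotype classes has df = 2 − 1 = 1.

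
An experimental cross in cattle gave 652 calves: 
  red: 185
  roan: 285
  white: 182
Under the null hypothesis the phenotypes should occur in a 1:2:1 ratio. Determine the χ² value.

10.340

The 1:2:1 ratio has 4 parts, so with N = 652 the expected counts are:
  red: 652 × 1/4 = 163
  roan: 652 × 2/4 = 326
  white: 652 × 1/4 = 163
χ² = Σ (O − E)² / E
  red: (185 − 163)² / 163 = 2.9693
  roan: (285 − 326)² / 326 = 5.1564
  white: (182 − 163)² / 163 = 2.2147
χ² = 2.9693 + 5.1564 + 2.2147 = 10.3404 ≈ 10.340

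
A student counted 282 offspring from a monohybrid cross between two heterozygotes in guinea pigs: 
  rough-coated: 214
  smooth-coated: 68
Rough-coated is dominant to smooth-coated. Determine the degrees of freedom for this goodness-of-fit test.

For a monohybrid cross between heterozygotes with complete dominance, the expected phenotypic ratio is 3:1.
A goodness-of-fit test with 2 phenotype classes has df = 2 − 1 = 1.

1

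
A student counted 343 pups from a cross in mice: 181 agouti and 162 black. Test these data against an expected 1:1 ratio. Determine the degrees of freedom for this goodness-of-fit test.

A goodness-of-fit test with 2 phenotype classes has df = 2 − 1 = 1.

1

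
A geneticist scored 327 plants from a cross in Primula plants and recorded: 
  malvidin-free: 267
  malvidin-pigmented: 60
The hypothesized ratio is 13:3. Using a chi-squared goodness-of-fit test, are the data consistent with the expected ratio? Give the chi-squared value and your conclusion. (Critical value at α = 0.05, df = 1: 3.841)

Expected counts for N = 327 under a 13:3 ratio (total parts = 16):
  malvidin-free: 327 × 13/16 = 265.6875
  malvidin-pigmented: 327 × 3/16 = 61.3125
χ² = Σ (O − E)² / E
  malvidin-free: (267 − 265.6875)² / 265.6875 = 0.0065
  malvidin-pigmented: (60 − 61.3125)² / 61.3125 = 0.0281
χ² = 0.0065 + 0.0281 = 0.0346 ≈ 0.035
Degrees of freedom = 2 − 1 = 1; critical value at α = 0.05 is 3.841.
Since 0.035 < 3.841, we fail to reject the null hypothesis — the data are consistent with the 13:3 ratio.

0.035; consistent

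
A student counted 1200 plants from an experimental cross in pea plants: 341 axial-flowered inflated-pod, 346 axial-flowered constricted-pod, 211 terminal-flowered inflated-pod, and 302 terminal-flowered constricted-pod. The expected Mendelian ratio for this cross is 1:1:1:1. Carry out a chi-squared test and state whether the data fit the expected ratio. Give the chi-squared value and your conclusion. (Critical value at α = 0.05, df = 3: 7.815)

39.073; not consistent

Total ratio parts = 4. Expected numbers out of 1200:
  axial-flowered inflated-pod: 1200 × 1/4 = 300
  axial-flowered constricted-pod: 1200 × 1/4 = 300
  terminal-flowered inflated-pod: 1200 × 1/4 = 300
  terminal-flowered constricted-pod: 1200 × 1/4 = 300
χ² = Σ (O − E)² / E
  axial-flowered inflated-pod: (341 − 300)² / 300 = 5.6033
  axial-flowered constricted-pod: (346 − 300)² / 300 = 7.0533
  terminal-flowered inflated-pod: (211 − 300)² / 300 = 26.4033
  terminal-flowered constricted-pod: (302 − 300)² / 300 = 0.0133
χ² = 5.6033 + 7.0533 + 26.4033 + 0.0133 = 39.0732 ≈ 39.073
Degrees of freedom = 4 − 1 = 3; critical value at α = 0.05 is 7.815.
Since 39.073 > 7.815, we reject the null hypothesis — the data do not fit the 1:1:1:1 ratio.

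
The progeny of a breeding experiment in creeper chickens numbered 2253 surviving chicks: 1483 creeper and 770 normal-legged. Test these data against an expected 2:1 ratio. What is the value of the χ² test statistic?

0.721

Expected counts for N = 2253 under a 2:1 ratio (total parts = 3):
  creeper: 2253 × 2/3 = 1502
  normal-legged: 2253 × 1/3 = 751
χ² = Σ (O − E)² / E
  creeper: (1483 − 1502)² / 1502 = 0.2403
  normal-legged: (770 − 751)² / 751 = 0.4807
χ² = 0.2403 + 0.4807 = 0.721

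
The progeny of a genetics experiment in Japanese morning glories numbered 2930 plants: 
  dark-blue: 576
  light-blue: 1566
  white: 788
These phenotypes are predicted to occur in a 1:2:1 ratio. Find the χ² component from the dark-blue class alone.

The 1:2:1 ratio has 4 parts, so with N = 2930 the expected counts are:
  dark-blue: 2930 × 1/4 = 732.5
  light-blue: 2930 × 2/4 = 1465
  white: 2930 × 1/4 = 732.5
Contribution of dark-blue: (576 − 732.5)² / 732.5 = 33.4365

33.437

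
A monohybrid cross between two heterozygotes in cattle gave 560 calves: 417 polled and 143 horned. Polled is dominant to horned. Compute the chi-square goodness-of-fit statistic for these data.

0.086

For a monohybrid cross between heterozygotes with complete dominance, the expected phenotypic ratio is 3:1.
Under the 3:1 hypothesis (Σ ratio = 4, N = 560):
  polled: 560 × 3/4 = 420
  horned: 560 × 1/4 = 140
χ² = Σ (O − E)² / E
  polled: (417 − 420)² / 420 = 0.0214
  horned: (143 − 140)² / 140 = 0.0643
χ² = 0.0214 + 0.0643 = 0.0857 ≈ 0.086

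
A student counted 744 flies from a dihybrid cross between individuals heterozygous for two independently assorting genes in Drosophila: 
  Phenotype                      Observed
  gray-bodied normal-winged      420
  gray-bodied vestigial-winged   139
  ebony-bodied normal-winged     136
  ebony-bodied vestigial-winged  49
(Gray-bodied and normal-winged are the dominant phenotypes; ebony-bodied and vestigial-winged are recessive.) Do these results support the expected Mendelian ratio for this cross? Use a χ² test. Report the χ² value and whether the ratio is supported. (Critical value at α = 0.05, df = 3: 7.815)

0.229; consistent

A dihybrid F₂ with independent assortment and complete dominance at both loci gives a 9:3:3:1 phenotypic ratio.
The 9:3:3:1 ratio has 16 parts, so with N = 744 the expected counts are:
  gray-bodied normal-winged: 744 × 9/16 = 418.5
  gray-bodied vestigial-winged: 744 × 3/16 = 139.5
  ebony-bodied normal-winged: 744 × 3/16 = 139.5
  ebony-bodied vestigial-winged: 744 × 1/16 = 46.5
χ² = Σ (O − E)² / E
  gray-bodied normal-winged: (420 − 418.5)² / 418.5 = 0.0054
  gray-bodied vestigial-winged: (139 − 139.5)² / 139.5 = 0.0018
  ebony-bodied normal-winged: (136 − 139.5)² / 139.5 = 0.0878
  ebony-bodied vestigial-winged: (49 − 46.5)² / 46.5 = 0.1344
χ² = 0.0054 + 0.0018 + 0.0878 + 0.1344 = 0.2294 ≈ 0.229
Degrees of freedom = 4 − 1 = 3; critical value at α = 0.05 is 7.815.
Since 0.229 < 7.815, we fail to reject the null hypothesis — the data are consistent with the 9:3:3:1 ratio.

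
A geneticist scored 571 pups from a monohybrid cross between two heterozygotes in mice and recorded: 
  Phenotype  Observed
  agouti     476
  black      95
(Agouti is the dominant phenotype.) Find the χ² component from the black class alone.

15.972

For a monohybrid cross between heterozygotes with complete dominance, the expected phenotypic ratio is 3:1.
Expected counts for N = 571 under a 3:1 ratio (total parts = 4):
  agouti: 571 × 3/4 = 428.25
  black: 571 × 1/4 = 142.75
Contribution of black: (95 − 142.75)² / 142.75 = 15.9724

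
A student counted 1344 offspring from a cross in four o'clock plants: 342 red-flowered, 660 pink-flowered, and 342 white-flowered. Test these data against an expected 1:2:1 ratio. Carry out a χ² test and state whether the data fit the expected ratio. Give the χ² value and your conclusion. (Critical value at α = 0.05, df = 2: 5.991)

0.429; consistent

The 1:2:1 ratio has 4 parts, so with N = 1344 the expected counts are:
  red-flowered: 1344 × 1/4 = 336
  pink-flowered: 1344 × 2/4 = 672
  white-flowered: 1344 × 1/4 = 336
χ² = Σ (O − E)² / E
  red-flowered: (342 − 336)² / 336 = 0.1071
  pink-flowered: (660 − 672)² / 672 = 0.2143
  white-flowered: (342 − 336)² / 336 = 0.1071
χ² = 0.1071 + 0.2143 + 0.1071 = 0.4285 ≈ 0.429
Degrees of freedom = 3 − 1 = 2; critical value at α = 0.05 is 5.991.
Since 0.429 < 5.991, we fail to reject the null hypothesis — the data are consistent with the 1:2:1 ratio.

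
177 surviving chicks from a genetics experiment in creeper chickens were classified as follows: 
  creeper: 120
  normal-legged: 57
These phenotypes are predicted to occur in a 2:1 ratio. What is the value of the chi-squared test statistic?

0.102

The 2:1 ratio has 3 parts, so with N = 177 the expected counts are:
  creeper: 177 × 2/3 = 118
  normal-legged: 177 × 1/3 = 59
χ² = Σ (O − E)² / E
  creeper: (120 − 118)² / 118 = 0.0339
  normal-legged: (57 − 59)² / 59 = 0.0678
χ² = 0.0339 + 0.0678 = 0.1017 ≈ 0.102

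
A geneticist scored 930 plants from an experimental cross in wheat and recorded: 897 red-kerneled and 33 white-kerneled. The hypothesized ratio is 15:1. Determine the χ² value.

11.585

Total ratio parts = 16. Expected numbers out of 930:
  red-kerneled: 930 × 15/16 = 871.875
  white-kerneled: 930 × 1/16 = 58.125
χ² = Σ (O − E)² / E
  red-kerneled: (897 − 871.875)² / 871.875 = 0.7240
  white-kerneled: (33 − 58.125)² / 58.125 = 10.8605
χ² = 0.7240 + 10.8605 = 11.5845 ≈ 11.585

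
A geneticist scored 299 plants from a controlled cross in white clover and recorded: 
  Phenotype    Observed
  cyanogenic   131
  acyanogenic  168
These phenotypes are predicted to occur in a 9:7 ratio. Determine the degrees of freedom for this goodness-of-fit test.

1

A goodness-of-fit test with 2 phenotype classes has df = 2 − 1 = 1.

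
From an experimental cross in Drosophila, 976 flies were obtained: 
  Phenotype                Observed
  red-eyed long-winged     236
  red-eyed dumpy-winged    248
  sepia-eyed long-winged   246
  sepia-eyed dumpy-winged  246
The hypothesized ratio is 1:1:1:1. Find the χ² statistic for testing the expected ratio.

Total ratio parts = 4. Expected numbers out of 976:
  red-eyed long-winged: 976 × 1/4 = 244
  red-eyed dumpy-winged: 976 × 1/4 = 244
  sepia-eyed long-winged: 976 × 1/4 = 244
  sepia-eyed dumpy-winged: 976 × 1/4 = 244
χ² = Σ (O − E)² / E
  red-eyed long-winged: (236 − 244)² / 244 = 0.2623
  red-eyed dumpy-winged: (248 − 244)² / 244 = 0.0656
  sepia-eyed long-winged: (246 − 244)² / 244 = 0.0164
  sepia-eyed dumpy-winged: (246 − 244)² / 244 = 0.0164
χ² = 0.2623 + 0.0656 + 0.0164 + 0.0164 = 0.3607 ≈ 0.361

0.361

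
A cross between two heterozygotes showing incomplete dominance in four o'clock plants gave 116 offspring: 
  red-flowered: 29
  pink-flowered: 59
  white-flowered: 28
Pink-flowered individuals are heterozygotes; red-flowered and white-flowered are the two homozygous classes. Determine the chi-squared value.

0.052

With incomplete dominance, a heterozygote × heterozygote cross gives a 1:2:1 phenotypic ratio.
Total ratio parts = 4. Expected numbers out of 116:
  red-flowered: 116 × 1/4 = 29
  pink-flowered: 116 × 2/4 = 58
  white-flowered: 116 × 1/4 = 29
χ² = Σ (O − E)² / E
  red-flowered: (29 − 29)² / 29 = 0.0000
  pink-flowered: (59 − 58)² / 58 = 0.0172
  white-flowered: (28 − 29)² / 29 = 0.0345
χ² = 0.0000 + 0.0172 + 0.0345 = 0.0517 ≈ 0.052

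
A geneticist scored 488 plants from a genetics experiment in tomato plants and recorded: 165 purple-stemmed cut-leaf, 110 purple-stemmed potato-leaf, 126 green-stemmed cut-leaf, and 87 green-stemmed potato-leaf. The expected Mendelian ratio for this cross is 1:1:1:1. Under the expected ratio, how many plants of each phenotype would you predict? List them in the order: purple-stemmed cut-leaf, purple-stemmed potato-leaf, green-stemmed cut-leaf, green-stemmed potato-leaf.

Total ratio parts = 4. Expected numbers out of 488:
  purple-stemmed cut-leaf: 488 × 1/4 = 122
  purple-stemmed potato-leaf: 488 × 1/4 = 122
  green-stemmed cut-leaf: 488 × 1/4 = 122
  green-stemmed potato-leaf: 488 × 1/4 = 122

122, 122, 122, 122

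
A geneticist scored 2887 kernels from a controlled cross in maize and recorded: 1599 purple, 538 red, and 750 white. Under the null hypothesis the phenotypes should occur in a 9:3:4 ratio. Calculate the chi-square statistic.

1.509

Expected counts for N = 2887 under a 9:3:4 ratio (total parts = 16):
  purple: 2887 × 9/16 = 1623.9375
  red: 2887 × 3/16 = 541.3125
  white: 2887 × 4/16 = 721.75
χ² = Σ (O − E)² / E
  purple: (1599 − 1623.9375)² / 1623.9375 = 0.3829
  red: (538 − 541.3125)² / 541.3125 = 0.0203
  white: (750 − 721.75)² / 721.75 = 1.1057
χ² = 0.3829 + 0.0203 + 1.1057 = 1.5089 ≈ 1.509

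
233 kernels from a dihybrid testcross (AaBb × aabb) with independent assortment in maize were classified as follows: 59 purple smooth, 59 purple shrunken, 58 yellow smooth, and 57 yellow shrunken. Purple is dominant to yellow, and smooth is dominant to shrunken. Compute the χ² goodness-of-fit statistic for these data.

A dihybrid testcross with independent assortment gives a 1:1:1:1 ratio.
Under the 1:1:1:1 hypothesis (Σ ratio = 4, N = 233):
  purple smooth: 233 × 1/4 = 58.25
  purple shrunken: 233 × 1/4 = 58.25
  yellow smooth: 233 × 1/4 = 58.25
  yellow shrunken: 233 × 1/4 = 58.25
χ² = Σ (O − E)² / E
  purple smooth: (59 − 58.25)² / 58.25 = 0.0097
  purple shrunken: (59 − 58.25)² / 58.25 = 0.0097
  yellow smooth: (58 − 58.25)² / 58.25 = 0.0011
  yellow shrunken: (57 − 58.25)² / 58.25 = 0.0268
χ² = 0.0097 + 0.0097 + 0.0011 + 0.0268 = 0.0473 ≈ 0.047

0.047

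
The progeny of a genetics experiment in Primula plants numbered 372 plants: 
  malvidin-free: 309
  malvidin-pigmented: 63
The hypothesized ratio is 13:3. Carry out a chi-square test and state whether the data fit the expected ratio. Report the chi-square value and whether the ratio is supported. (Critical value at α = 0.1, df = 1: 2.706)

The 13:3 ratio has 16 parts, so with N = 372 the expected counts are:
  malvidin-free: 372 × 13/16 = 302.25
  malvidin-pigmented: 372 × 3/16 = 69.75
χ² = Σ (O − E)² / E
  malvidin-free: (309 − 302.25)² / 302.25 = 0.1507
  malvidin-pigmented: (63 − 69.75)² / 69.75 = 0.6532
χ² = 0.1507 + 0.6532 = 0.8039 ≈ 0.804
Degrees of freedom = 2 − 1 = 1; critical value at α = 0.1 is 2.706.
Since 0.804 < 2.706, we fail to reject the null hypothesis — the data are consistent with the 13:3 ratio.

0.804; consistent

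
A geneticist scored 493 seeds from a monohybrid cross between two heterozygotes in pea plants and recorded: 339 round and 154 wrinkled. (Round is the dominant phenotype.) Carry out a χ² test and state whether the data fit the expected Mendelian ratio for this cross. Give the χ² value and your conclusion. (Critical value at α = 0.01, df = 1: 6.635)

10.229; not consistent

For a monohybrid cross between heterozygotes with complete dominance, the expected phenotypic ratio is 3:1.
Total ratio parts = 4. Expected numbers out of 493:
  round: 493 × 3/4 = 369.75
  wrinkled: 493 × 1/4 = 123.25
χ² = Σ (O − E)² / E
  round: (339 − 369.75)² / 369.75 = 2.5573
  wrinkled: (154 − 123.25)² / 123.25 = 7.6719
χ² = 2.5573 + 7.6719 = 10.2292 ≈ 10.229
Degrees of freedom = 2 − 1 = 1; critical value at α = 0.01 is 6.635.
Since 10.229 > 6.635, we reject the null hypothesis — the data do not fit the 3:1 ratio.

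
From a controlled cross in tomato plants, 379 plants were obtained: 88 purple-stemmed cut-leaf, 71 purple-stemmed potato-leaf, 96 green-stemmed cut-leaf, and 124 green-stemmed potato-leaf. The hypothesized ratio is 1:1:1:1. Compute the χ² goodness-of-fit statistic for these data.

15.480

Total ratio parts = 4. Expected numbers out of 379:
  purple-stemmed cut-leaf: 379 × 1/4 = 94.75
  purple-stemmed potato-leaf: 379 × 1/4 = 94.75
  green-stemmed cut-leaf: 379 × 1/4 = 94.75
  green-stemmed potato-leaf: 379 × 1/4 = 94.75
χ² = Σ (O − E)² / E
  purple-stemmed cut-leaf: (88 − 94.75)² / 94.75 = 0.4809
  purple-stemmed potato-leaf: (71 − 94.75)² / 94.75 = 5.9532
  green-stemmed cut-leaf: (96 − 94.75)² / 94.75 = 0.0165
  green-stemmed potato-leaf: (124 − 94.75)² / 94.75 = 9.0297
χ² = 0.4809 + 5.9532 + 0.0165 + 9.0297 = 15.4803 ≈ 15.480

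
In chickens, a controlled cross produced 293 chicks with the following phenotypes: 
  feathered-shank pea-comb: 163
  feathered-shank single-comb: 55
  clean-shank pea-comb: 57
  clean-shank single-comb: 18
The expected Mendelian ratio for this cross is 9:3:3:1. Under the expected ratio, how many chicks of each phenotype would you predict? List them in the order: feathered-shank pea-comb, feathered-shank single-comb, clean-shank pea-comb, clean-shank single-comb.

Total ratio parts = 16. Expected numbers out of 293:
  feathered-shank pea-comb: 293 × 9/16 = 164.8125
  feathered-shank single-comb: 293 × 3/16 = 54.9375
  clean-shank pea-comb: 293 × 3/16 = 54.9375
  clean-shank single-comb: 293 × 1/16 = 18.3125

164.8125, 54.9375, 54.9375, 18.3125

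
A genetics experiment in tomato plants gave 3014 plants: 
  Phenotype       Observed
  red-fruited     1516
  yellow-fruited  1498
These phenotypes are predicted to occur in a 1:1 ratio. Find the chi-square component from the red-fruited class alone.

The 1:1 ratio has 2 parts, so with N = 3014 the expected counts are:
  red-fruited: 3014 × 1/2 = 1507
  yellow-fruited: 3014 × 1/2 = 1507
Contribution of red-fruited: (1516 − 1507)² / 1507 = 0.0537

0.054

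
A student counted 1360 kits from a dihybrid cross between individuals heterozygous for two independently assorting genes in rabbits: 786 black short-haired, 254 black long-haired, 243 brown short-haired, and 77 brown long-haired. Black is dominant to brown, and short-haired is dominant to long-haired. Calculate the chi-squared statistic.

A dihybrid F₂ with independent assortment and complete dominance at both loci gives a 9:3:3:1 phenotypic ratio.
The 9:3:3:1 ratio has 16 parts, so with N = 1360 the expected counts are:
  black short-haired: 1360 × 9/16 = 765
  black long-haired: 1360 × 3/16 = 255
  brown short-haired: 1360 × 3/16 = 255
  brown long-haired: 1360 × 1/16 = 85
χ² = Σ (O − E)² / E
  black short-haired: (786 − 765)² / 765 = 0.5765
  black long-haired: (254 − 255)² / 255 = 0.0039
  brown short-haired: (243 − 255)² / 255 = 0.5647
  brown long-haired: (77 − 85)² / 85 = 0.7529
χ² = 0.5765 + 0.0039 + 0.5647 + 0.7529 = 1.898

1.898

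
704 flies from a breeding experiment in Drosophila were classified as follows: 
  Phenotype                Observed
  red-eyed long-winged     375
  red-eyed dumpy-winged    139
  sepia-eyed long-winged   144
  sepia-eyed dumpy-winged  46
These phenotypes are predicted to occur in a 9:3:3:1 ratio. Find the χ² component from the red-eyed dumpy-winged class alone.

0.371

Under the 9:3:3:1 hypothesis (Σ ratio = 16, N = 704):
  red-eyed long-winged: 704 × 9/16 = 396
  red-eyed dumpy-winged: 704 × 3/16 = 132
  sepia-eyed long-winged: 704 × 3/16 = 132
  sepia-eyed dumpy-winged: 704 × 1/16 = 44
Contribution of red-eyed dumpy-winged: (139 − 132)² / 132 = 0.3712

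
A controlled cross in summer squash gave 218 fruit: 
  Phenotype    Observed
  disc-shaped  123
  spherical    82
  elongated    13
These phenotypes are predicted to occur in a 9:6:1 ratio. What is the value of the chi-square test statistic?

0.031

Expected counts for N = 218 under a 9:6:1 ratio (total parts = 16):
  disc-shaped: 218 × 9/16 = 122.625
  spherical: 218 × 6/16 = 81.75
  elongated: 218 × 1/16 = 13.625
χ² = Σ (O − E)² / E
  disc-shaped: (123 − 122.625)² / 122.625 = 0.0011
  spherical: (82 − 81.75)² / 81.75 = 0.0008
  elongated: (13 − 13.625)² / 13.625 = 0.0287
χ² = 0.0011 + 0.0008 + 0.0287 = 0.0306 ≈ 0.031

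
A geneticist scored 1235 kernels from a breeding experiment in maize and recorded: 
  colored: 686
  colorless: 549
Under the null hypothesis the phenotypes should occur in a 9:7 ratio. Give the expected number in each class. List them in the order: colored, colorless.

Expected counts for N = 1235 under a 9:7 ratio (total parts = 16):
  colored: 1235 × 9/16 = 694.6875
  colorless: 1235 × 7/16 = 540.3125

694.6875, 540.3125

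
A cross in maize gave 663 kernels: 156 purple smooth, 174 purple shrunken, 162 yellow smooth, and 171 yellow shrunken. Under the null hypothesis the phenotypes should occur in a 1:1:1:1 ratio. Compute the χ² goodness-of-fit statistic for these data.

1.235

Total ratio parts = 4. Expected numbers out of 663:
  purple smooth: 663 × 1/4 = 165.75
  purple shrunken: 663 × 1/4 = 165.75
  yellow smooth: 663 × 1/4 = 165.75
  yellow shrunken: 663 × 1/4 = 165.75
χ² = Σ (O − E)² / E
  purple smooth: (156 − 165.75)² / 165.75 = 0.5735
  purple shrunken: (174 − 165.75)² / 165.75 = 0.4106
  yellow smooth: (162 − 165.75)² / 165.75 = 0.0848
  yellow shrunken: (171 − 165.75)² / 165.75 = 0.1663
χ² = 0.5735 + 0.4106 + 0.0848 + 0.1663 = 1.2352 ≈ 1.235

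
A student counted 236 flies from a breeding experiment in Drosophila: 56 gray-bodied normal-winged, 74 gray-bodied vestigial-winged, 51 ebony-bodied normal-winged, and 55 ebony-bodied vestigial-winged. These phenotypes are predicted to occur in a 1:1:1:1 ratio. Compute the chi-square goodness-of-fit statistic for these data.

5.322

The 1:1:1:1 ratio has 4 parts, so with N = 236 the expected counts are:
  gray-bodied normal-winged: 236 × 1/4 = 59
  gray-bodied vestigial-winged: 236 × 1/4 = 59
  ebony-bodied normal-winged: 236 × 1/4 = 59
  ebony-bodied vestigial-winged: 236 × 1/4 = 59
χ² = Σ (O − E)² / E
  gray-bodied normal-winged: (56 − 59)² / 59 = 0.1525
  gray-bodied vestigial-winged: (74 − 59)² / 59 = 3.8136
  ebony-bodied normal-winged: (51 − 59)² / 59 = 1.0847
  ebony-bodied vestigial-winged: (55 − 59)² / 59 = 0.2712
χ² = 0.1525 + 3.8136 + 1.0847 + 0.2712 = 5.322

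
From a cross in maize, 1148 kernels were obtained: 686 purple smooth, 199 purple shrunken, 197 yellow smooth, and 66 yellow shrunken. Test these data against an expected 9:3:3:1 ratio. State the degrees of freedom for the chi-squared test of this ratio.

3

A goodness-of-fit test with 4 phenotype classes has df = 4 − 1 = 3.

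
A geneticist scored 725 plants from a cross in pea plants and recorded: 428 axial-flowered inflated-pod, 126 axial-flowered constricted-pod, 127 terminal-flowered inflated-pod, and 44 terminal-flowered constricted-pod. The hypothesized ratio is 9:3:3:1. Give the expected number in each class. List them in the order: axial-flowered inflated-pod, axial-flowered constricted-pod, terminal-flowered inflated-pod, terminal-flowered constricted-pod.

Total ratio parts = 16. Expected numbers out of 725:
  axial-flowered inflated-pod: 725 × 9/16 = 407.8125
  axial-flowered constricted-pod: 725 × 3/16 = 135.9375
  terminal-flowered inflated-pod: 725 × 3/16 = 135.9375
  terminal-flowered constricted-pod: 725 × 1/16 = 45.3125

407.8125, 135.9375, 135.9375, 45.3125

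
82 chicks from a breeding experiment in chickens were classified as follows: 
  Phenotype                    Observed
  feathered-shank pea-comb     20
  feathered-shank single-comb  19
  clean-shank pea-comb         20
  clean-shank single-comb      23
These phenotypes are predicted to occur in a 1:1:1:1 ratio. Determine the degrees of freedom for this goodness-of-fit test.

A goodness-of-fit test with 4 phenotype classes has df = 4 − 1 = 3.

3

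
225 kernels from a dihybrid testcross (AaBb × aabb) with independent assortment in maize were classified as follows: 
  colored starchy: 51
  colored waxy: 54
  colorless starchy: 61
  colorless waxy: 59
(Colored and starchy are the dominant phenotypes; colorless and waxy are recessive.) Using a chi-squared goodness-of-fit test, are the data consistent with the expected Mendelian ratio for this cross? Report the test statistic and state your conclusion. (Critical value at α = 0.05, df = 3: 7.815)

1.116; consistent

A dihybrid testcross with independent assortment gives a 1:1:1:1 ratio.
Expected counts for N = 225 under a 1:1:1:1 ratio (total parts = 4):
  colored starchy: 225 × 1/4 = 56.25
  colored waxy: 225 × 1/4 = 56.25
  colorless starchy: 225 × 1/4 = 56.25
  colorless waxy: 225 × 1/4 = 56.25
χ² = Σ (O − E)² / E
  colored starchy: (51 − 56.25)² / 56.25 = 0.4900
  colored waxy: (54 − 56.25)² / 56.25 = 0.0900
  colorless starchy: (61 − 56.25)² / 56.25 = 0.4011
  colorless waxy: (59 − 56.25)² / 56.25 = 0.1344
χ² = 0.4900 + 0.0900 + 0.4011 + 0.1344 = 1.1155 ≈ 1.116
Degrees of freedom = 4 − 1 = 3; critical value at α = 0.05 is 7.815.
Since 1.116 < 7.815, we fail to reject the null hypothesis — the data are consistent with the 1:1:1:1 ratio.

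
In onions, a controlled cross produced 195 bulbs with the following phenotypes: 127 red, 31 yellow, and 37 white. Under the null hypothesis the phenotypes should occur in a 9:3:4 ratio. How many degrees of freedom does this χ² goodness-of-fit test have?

2

A goodness-of-fit test with 3 phenotype classes has df = 3 − 1 = 2.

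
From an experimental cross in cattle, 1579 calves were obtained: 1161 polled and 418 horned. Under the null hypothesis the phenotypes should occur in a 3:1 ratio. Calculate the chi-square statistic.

1.826

The 3:1 ratio has 4 parts, so with N = 1579 the expected counts are:
  polled: 1579 × 3/4 = 1184.25
  horned: 1579 × 1/4 = 394.75
χ² = Σ (O − E)² / E
  polled: (1161 − 1184.25)² / 1184.25 = 0.4565
  horned: (418 − 394.75)² / 394.75 = 1.3694
χ² = 0.4565 + 1.3694 = 1.8259 ≈ 1.826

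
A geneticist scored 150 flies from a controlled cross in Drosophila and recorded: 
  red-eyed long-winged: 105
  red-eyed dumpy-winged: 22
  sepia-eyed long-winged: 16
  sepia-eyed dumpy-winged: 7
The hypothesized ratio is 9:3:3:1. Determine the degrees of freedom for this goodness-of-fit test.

A goodness-of-fit test with 4 phenotype classes has df = 4 − 1 = 3.

3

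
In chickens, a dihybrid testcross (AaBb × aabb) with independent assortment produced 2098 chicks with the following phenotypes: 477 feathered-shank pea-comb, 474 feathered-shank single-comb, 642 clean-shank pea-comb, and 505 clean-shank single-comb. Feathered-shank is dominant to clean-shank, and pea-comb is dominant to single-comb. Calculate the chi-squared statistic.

A dihybrid testcross with independent assortment gives a 1:1:1:1 ratio.
Total ratio parts = 4. Expected numbers out of 2098:
  feathered-shank pea-comb: 2098 × 1/4 = 524.5
  feathered-shank single-comb: 2098 × 1/4 = 524.5
  clean-shank pea-comb: 2098 × 1/4 = 524.5
  clean-shank single-comb: 2098 × 1/4 = 524.5
χ² = Σ (O − E)² / E
  feathered-shank pea-comb: (477 − 524.5)² / 524.5 = 4.3017
  feathered-shank single-comb: (474 − 524.5)² / 524.5 = 4.8622
  clean-shank pea-comb: (642 − 524.5)² / 524.5 = 26.3227
  clean-shank single-comb: (505 − 524.5)² / 524.5 = 0.7250
χ² = 4.3017 + 4.8622 + 26.3227 + 0.7250 = 36.2116 ≈ 36.212

36.212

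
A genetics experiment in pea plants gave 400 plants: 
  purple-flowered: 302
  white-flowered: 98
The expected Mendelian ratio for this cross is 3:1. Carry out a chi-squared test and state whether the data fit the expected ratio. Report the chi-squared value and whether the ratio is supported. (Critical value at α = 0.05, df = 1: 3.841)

0.053; consistent

Under the 3:1 hypothesis (Σ ratio = 4, N = 400):
  purple-flowered: 400 × 3/4 = 300
  white-flowered: 400 × 1/4 = 100
χ² = Σ (O − E)² / E
  purple-flowered: (302 − 300)² / 300 = 0.0133
  white-flowered: (98 − 100)² / 100 = 0.0400
χ² = 0.0133 + 0.0400 = 0.0533 ≈ 0.053
Degrees of freedom = 2 − 1 = 1; critical value at α = 0.05 is 3.841.
Since 0.053 < 3.841, we fail to reject the null hypothesis — the data are consistent with the 3:1 ratio.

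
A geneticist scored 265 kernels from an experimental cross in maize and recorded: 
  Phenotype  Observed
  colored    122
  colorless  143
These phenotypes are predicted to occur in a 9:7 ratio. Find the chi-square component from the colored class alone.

4.913

The 9:7 ratio has 16 parts, so with N = 265 the expected counts are:
  colored: 265 × 9/16 = 149.0625
  colorless: 265 × 7/16 = 115.9375
Contribution of colored: (122 − 149.0625)² / 149.0625 = 4.9132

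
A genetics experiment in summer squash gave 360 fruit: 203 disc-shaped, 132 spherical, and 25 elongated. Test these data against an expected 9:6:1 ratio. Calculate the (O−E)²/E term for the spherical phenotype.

The 9:6:1 ratio has 16 parts, so with N = 360 the expected counts are:
  disc-shaped: 360 × 9/16 = 202.5
  spherical: 360 × 6/16 = 135
  elongated: 360 × 1/16 = 22.5
Contribution of spherical: (132 − 135)² / 135 = 0.0667

0.067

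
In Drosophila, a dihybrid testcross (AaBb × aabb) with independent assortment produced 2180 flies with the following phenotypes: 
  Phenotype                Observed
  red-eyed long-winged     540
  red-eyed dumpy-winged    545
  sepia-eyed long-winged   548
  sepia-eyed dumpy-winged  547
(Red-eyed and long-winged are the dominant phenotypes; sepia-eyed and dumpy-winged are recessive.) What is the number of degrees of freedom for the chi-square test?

A dihybrid testcross with independent assortment gives a 1:1:1:1 ratio.
A goodness-of-fit test with 4 phenotype classes has df = 4 − 1 = 3.

3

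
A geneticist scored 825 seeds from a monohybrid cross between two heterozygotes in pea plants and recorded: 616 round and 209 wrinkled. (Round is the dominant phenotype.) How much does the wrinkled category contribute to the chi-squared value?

For a monohybrid cross between heterozygotes with complete dominance, the expected phenotypic ratio is 3:1.
Under the 3:1 hypothesis (Σ ratio = 4, N = 825):
  round: 825 × 3/4 = 618.75
  wrinkled: 825 × 1/4 = 206.25
Contribution of wrinkled: (209 − 206.25)² / 206.25 = 0.0367

0.037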